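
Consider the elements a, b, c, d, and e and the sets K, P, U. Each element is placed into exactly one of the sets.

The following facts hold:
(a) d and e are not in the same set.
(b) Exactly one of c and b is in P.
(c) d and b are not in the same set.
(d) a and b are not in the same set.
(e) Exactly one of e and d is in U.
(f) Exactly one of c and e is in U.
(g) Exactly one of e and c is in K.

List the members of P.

P = {b}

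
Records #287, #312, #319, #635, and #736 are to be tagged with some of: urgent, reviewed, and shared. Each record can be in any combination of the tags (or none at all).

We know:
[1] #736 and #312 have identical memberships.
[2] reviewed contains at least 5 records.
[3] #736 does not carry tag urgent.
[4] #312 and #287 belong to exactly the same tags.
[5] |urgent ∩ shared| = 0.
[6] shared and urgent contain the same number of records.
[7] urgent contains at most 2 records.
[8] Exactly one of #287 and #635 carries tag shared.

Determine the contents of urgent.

urgent = {#319}

From (3): #736 ∉ urgent.
(1): #312 matches #736: #312 ∉ urgent.
(2): only 5 candidates remain for reviewed, so all are in.
(4): #287 matches #312: #287 ∉ urgent.
Suppose #319 ∉ urgent: no assignment then satisfies all the clues, so #319 ∈ urgent.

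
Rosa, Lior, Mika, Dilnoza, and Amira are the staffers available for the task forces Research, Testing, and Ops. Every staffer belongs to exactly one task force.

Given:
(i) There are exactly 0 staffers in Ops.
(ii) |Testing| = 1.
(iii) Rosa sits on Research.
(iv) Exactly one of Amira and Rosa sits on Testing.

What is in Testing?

From (iii): Rosa ∈ Research.
(i): Ops already has 0, so the rest are out.
(iv) (exactly one): Amira ∈ Testing.
(ii): Testing already has 1, so the rest are out.
Only one task force left: Lior ∈ Research.
Only one task force left: Mika ∈ Research.
Only one task force left: Dilnoza ∈ Research.

Testing = {Amira}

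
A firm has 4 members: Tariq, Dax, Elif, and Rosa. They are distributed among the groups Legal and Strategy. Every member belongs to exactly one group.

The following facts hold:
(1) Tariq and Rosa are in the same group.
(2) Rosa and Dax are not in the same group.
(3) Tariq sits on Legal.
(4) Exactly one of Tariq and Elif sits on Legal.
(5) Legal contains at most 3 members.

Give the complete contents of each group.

Legal = {Rosa, Tariq}; Strategy = {Dax, Elif}

From (3): Tariq ∈ Legal.
(1): Rosa matches Tariq: Rosa ∈ Legal.
(2): Dax ∉ Legal.
(4) (exactly one): Elif ∉ Legal.
Only one group left: Dax ∈ Strategy.
Only one group left: Elif ∈ Strategy.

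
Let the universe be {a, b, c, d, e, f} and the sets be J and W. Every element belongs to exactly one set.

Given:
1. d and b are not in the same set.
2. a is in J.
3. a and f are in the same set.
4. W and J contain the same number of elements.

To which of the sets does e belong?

e: W

From (2): a ∈ J.
(3): f matches a: f ∈ J.
Suppose e ∈ J: no assignment then satisfies all the clues, so e ∉ J.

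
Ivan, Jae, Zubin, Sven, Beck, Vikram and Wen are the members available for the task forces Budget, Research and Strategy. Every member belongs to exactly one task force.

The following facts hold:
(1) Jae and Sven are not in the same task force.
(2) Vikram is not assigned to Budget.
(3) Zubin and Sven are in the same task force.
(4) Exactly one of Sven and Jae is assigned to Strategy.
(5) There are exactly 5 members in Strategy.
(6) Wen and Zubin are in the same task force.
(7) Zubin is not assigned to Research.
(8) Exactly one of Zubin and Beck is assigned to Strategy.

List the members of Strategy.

Strategy = {Ivan, Sven, Vikram, Wen, Zubin}

From (2): Vikram ∉ Budget.
From (7): Zubin ∉ Research.
(3): Sven matches Zubin: Sven ∉ Research.
(6): Wen matches Zubin: Wen ∉ Research.
Suppose Ivan ∉ Strategy: no assignment then satisfies all the clues, so Ivan ∈ Strategy.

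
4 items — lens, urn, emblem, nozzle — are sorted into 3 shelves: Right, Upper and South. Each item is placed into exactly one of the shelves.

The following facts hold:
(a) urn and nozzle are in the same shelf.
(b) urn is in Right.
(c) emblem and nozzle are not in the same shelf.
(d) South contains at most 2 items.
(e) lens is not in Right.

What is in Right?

Right = {nozzle, urn}

From (b): urn ∈ Right.
From (e): lens ∉ Right.
(a): nozzle matches urn: nozzle ∈ Right.
(c): emblem ∉ Right.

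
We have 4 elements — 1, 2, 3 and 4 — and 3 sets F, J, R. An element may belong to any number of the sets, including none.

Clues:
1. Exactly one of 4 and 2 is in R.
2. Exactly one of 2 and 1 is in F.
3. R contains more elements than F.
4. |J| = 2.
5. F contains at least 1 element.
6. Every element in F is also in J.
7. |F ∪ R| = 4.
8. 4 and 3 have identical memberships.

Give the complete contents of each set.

F = {2}; J = {1, 2}; R = {1, 3, 4}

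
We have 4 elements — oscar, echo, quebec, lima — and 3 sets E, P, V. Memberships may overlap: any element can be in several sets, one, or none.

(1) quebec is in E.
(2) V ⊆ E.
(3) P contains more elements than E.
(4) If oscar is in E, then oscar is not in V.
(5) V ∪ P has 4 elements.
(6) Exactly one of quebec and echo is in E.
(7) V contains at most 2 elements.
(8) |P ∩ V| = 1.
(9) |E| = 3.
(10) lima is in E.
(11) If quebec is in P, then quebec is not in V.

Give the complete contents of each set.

E = {lima, oscar, quebec}; P = {echo, lima, oscar, quebec}; V = {lima}

From (1): quebec ∈ E.
From (10): lima ∈ E.
(6) (exactly one): echo ∉ E.
(9): only 3 candidates remain for E, so all are in.
(2) contrapositive: echo ∉ V.
(4): oscar ∉ V.
Suppose oscar ∉ P: no assignment then satisfies all the clues, so oscar ∈ P.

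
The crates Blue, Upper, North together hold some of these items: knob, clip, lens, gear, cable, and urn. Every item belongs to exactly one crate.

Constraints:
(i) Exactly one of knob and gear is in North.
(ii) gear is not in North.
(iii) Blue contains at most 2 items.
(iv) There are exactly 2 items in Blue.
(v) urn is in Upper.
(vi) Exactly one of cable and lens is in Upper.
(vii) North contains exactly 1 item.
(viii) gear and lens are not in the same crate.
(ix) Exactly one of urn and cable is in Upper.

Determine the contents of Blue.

From (ii): gear ∉ North.
From (v): urn ∈ Upper.
(i) (exactly one): knob ∈ North.
(vii): North already has 1, so the rest are out.
(ix) (exactly one): cable ∉ Upper.
Only one crate left: cable ∈ Blue.
(vi) (exactly one): lens ∈ Upper.
(viii): gear ∉ Upper.
Only one crate left: gear ∈ Blue.
(iii): Blue already has 2, so the rest are out.
Only one crate left: clip ∈ Upper.

Blue = {cable, gear}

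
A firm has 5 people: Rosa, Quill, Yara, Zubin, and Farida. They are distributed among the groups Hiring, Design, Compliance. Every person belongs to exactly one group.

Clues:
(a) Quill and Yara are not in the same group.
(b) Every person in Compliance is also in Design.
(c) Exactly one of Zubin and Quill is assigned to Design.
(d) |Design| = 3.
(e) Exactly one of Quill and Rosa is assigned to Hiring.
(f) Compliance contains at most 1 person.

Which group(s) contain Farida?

Farida: Hiring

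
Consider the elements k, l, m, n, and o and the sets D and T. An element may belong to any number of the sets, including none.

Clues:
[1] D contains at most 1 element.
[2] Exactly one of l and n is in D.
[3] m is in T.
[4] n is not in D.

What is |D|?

1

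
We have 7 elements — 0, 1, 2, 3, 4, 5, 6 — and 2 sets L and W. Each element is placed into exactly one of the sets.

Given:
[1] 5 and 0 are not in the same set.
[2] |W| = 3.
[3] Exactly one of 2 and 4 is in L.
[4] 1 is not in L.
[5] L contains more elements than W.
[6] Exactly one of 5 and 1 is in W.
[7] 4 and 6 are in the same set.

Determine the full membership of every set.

L = {3, 4, 5, 6}; W = {0, 1, 2}

From (4): 1 ∉ L.
Only one set left: 1 ∈ W.
(6) (exactly one): 5 ∉ W.
Only one set left: 5 ∈ L.
(1): 0 ∉ L.
Only one set left: 0 ∈ W.
Suppose 2 ∈ L: no assignment then satisfies all the clues, so 2 ∉ L.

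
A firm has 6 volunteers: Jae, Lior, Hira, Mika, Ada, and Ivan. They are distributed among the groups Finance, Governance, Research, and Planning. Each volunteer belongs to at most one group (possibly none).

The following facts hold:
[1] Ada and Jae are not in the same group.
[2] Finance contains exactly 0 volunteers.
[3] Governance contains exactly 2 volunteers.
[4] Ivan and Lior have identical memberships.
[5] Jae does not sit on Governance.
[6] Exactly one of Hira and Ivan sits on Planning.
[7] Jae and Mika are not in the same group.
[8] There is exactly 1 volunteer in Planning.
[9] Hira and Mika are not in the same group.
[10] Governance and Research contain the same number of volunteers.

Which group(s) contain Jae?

Jae: none

From (5): Jae ∉ Governance.
(2): Finance already has 0, so the rest are out.
Suppose Jae ∈ Research: no assignment then satisfies all the clues, so Jae ∉ Research.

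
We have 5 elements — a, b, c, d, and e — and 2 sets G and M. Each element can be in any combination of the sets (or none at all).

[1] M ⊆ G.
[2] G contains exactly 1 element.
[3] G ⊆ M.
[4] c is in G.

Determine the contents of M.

From (4): c ∈ G.
(2): G already has 1, so the rest are out.
(3) with c ∈ G: c ∈ M.
(1) contrapositive: a ∉ M.
(1) contrapositive: b ∉ M.
(1) contrapositive: d ∉ M.
(1) contrapositive: e ∉ M.

M = {c}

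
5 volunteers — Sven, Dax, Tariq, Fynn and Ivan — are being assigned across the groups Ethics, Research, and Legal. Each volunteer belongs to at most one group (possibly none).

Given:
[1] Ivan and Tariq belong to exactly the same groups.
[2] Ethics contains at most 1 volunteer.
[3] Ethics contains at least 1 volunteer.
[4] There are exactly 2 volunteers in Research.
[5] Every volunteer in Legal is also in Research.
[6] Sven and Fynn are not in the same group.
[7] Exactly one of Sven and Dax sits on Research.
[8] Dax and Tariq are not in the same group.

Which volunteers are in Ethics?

Ethics = {Sven}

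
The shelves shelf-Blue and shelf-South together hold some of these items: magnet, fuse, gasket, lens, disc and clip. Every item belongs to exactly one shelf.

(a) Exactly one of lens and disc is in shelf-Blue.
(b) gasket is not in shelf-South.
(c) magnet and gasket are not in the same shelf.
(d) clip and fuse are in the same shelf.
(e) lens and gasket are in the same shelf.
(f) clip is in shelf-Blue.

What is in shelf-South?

From (b): gasket ∉ shelf-South.
From (f): clip ∈ shelf-Blue.
(d): fuse matches clip: fuse ∈ shelf-Blue.
(e): lens matches gasket: lens ∉ shelf-South.
Only one shelf left: gasket ∈ shelf-Blue.
Only one shelf left: lens ∈ shelf-Blue.
(a) (exactly one): disc ∉ shelf-Blue.
(c): magnet ∉ shelf-Blue.
Only one shelf left: magnet ∈ shelf-South.
Only one shelf left: disc ∈ shelf-South.

shelf-South = {disc, magnet}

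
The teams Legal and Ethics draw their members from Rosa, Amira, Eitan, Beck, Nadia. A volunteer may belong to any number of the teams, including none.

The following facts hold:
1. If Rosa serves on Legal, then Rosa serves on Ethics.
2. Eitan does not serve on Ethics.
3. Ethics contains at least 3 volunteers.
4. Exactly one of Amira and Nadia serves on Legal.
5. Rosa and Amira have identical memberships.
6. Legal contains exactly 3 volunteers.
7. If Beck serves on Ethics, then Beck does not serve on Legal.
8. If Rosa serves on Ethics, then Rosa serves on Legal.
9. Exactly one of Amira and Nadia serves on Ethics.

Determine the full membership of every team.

Legal = {Amira, Eitan, Rosa}; Ethics = {Amira, Beck, Rosa}

From (2): Eitan ∉ Ethics.
Suppose Rosa ∉ Legal: no assignment then satisfies all the clues, so Rosa ∈ Legal.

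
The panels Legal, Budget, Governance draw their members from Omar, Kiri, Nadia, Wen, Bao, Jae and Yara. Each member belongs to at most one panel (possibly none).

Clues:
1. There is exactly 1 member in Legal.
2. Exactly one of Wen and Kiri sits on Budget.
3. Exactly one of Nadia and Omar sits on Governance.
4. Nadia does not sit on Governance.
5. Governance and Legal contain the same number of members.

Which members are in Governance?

Governance = {Omar}

From (4): Nadia ∉ Governance.
(3) (exactly one): Omar ∈ Governance.
Suppose Kiri ∈ Governance: no assignment then satisfies all the clues, so Kiri ∉ Governance.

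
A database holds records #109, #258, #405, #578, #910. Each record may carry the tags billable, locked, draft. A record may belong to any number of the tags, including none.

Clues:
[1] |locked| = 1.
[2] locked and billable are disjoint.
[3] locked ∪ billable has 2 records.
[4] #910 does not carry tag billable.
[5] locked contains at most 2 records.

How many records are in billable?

1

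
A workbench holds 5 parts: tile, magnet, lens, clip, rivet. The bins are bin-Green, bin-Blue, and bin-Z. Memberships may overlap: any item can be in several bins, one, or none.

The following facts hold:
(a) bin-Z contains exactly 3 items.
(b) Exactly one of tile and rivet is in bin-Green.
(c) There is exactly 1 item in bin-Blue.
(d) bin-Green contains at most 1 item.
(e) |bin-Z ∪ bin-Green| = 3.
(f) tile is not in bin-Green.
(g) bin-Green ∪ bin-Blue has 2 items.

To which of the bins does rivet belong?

rivet: bin-Green, bin-Z

From (f): tile ∉ bin-Green.
(b) (exactly one): rivet ∈ bin-Green.
(d): bin-Green already has 1, so the rest are out.
Suppose rivet ∈ bin-Blue: no assignment then satisfies all the clues, so rivet ∉ bin-Blue.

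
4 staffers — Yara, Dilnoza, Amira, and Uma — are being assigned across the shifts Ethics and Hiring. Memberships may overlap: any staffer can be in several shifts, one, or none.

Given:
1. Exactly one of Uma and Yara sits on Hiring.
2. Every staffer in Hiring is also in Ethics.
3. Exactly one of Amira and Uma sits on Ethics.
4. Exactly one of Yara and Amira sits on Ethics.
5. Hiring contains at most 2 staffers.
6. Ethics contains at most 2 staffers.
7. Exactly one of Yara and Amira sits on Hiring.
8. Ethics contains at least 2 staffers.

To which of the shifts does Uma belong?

Uma: Ethics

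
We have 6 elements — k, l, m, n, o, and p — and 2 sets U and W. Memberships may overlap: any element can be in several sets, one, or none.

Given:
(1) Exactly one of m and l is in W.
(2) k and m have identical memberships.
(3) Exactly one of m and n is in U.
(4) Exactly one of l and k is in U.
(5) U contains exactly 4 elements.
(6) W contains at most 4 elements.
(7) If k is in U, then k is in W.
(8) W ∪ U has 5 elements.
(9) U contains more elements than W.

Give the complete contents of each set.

U = {k, m, o, p}; W = {k, m, n}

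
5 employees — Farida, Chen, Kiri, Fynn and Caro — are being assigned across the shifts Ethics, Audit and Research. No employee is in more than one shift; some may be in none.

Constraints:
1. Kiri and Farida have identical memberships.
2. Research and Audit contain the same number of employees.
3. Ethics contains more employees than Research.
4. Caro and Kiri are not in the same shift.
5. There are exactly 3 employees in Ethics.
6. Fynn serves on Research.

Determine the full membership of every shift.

Ethics = {Chen, Farida, Kiri}; Audit = {Caro}; Research = {Fynn}

From (6): Fynn ∈ Research.
Suppose Farida ∉ Ethics: no assignment then satisfies all the clues, so Farida ∈ Ethics.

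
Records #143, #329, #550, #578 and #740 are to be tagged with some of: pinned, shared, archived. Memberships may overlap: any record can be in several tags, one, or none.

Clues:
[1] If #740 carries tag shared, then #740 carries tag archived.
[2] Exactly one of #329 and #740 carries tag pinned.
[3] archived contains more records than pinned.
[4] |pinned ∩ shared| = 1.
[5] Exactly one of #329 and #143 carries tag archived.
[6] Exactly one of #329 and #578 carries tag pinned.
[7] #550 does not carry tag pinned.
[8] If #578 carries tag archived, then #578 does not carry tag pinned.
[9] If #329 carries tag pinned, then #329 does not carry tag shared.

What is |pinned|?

2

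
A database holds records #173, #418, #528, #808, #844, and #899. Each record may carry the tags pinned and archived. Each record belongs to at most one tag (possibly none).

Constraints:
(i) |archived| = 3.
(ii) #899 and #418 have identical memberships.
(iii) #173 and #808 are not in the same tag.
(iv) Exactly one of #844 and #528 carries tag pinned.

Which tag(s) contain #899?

#899: archived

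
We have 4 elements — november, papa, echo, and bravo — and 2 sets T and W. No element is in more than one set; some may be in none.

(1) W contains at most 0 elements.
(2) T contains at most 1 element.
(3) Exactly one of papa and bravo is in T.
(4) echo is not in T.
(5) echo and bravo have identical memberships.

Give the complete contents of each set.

From (4): echo ∉ T.
(1): W already has 0, so the rest are out.
(5): bravo matches echo: bravo ∉ T.
(3) (exactly one): papa ∈ T.
(2): T already has 1, so the rest are out.

T = {papa}; W = {}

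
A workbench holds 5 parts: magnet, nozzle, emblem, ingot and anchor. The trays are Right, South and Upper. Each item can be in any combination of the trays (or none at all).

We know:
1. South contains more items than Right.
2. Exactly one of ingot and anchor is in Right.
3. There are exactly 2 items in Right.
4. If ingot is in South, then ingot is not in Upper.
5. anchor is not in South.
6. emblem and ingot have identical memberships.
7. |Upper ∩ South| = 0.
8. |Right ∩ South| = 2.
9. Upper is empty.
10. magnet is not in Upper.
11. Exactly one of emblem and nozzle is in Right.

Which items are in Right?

Right = {emblem, ingot}

From (5): anchor ∉ South.
From (10): magnet ∉ Upper.
(9): Upper already has 0, so the rest are out.
Suppose magnet ∈ Right: no assignment then satisfies all the clues, so magnet ∉ Right.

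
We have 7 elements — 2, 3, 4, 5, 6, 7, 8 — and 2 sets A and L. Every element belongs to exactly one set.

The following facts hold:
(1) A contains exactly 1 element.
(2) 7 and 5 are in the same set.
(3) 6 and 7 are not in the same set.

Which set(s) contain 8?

8: L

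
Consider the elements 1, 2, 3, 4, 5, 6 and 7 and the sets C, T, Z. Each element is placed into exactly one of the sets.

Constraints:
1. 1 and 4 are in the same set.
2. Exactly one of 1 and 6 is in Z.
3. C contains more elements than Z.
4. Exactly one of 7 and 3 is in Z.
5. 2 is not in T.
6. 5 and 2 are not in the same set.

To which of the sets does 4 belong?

From (5): 2 ∉ T.
Suppose 4 ∉ C: no assignment then satisfies all the clues, so 4 ∈ C.

4: C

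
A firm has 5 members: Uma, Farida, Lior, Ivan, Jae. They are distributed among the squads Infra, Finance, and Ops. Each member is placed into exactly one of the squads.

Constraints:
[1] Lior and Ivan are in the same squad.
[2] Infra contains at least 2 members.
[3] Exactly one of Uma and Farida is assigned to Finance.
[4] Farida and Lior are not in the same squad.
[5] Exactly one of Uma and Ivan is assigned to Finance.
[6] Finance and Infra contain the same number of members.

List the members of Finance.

Finance = {Jae, Uma}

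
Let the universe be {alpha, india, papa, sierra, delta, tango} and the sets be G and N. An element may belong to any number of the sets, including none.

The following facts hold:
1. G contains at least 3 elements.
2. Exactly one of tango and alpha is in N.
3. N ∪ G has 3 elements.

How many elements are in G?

3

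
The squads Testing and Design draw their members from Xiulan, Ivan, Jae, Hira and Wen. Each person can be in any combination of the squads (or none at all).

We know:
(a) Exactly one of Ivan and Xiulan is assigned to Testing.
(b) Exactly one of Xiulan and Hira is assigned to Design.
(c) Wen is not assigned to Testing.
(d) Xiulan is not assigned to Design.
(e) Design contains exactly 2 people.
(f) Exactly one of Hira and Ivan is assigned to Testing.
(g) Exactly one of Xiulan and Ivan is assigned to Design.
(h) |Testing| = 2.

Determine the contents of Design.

From (c): Wen ∉ Testing.
From (d): Xiulan ∉ Design.
(b) (exactly one): Hira ∈ Design.
(g) (exactly one): Ivan ∈ Design.
(e): Design already has 2, so the rest are out.

Design = {Hira, Ivan}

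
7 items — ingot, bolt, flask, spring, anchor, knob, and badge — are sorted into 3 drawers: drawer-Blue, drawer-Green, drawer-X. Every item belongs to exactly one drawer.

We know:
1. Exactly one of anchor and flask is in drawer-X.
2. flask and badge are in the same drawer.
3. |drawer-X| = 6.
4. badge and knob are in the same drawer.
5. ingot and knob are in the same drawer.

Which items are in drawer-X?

drawer-X = {badge, bolt, flask, ingot, knob, spring}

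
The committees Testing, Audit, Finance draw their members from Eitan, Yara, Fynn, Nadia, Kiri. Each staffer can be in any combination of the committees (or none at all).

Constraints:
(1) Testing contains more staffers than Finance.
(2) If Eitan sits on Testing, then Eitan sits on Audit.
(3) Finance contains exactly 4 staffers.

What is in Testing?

Testing = {Eitan, Fynn, Kiri, Nadia, Yara}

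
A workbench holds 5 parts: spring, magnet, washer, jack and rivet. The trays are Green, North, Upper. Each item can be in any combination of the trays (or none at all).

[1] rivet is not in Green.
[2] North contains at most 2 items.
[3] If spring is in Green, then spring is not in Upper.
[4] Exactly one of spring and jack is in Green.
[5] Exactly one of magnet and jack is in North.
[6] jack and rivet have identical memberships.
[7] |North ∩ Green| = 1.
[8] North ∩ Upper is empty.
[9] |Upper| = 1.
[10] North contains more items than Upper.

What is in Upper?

From (1): rivet ∉ Green.
(6): jack matches rivet: jack ∉ Green.
(4) (exactly one): spring ∈ Green.
(3): spring ∉ Upper.
Suppose magnet ∈ Upper: no assignment then satisfies all the clues, so magnet ∉ Upper.

Upper = {washer}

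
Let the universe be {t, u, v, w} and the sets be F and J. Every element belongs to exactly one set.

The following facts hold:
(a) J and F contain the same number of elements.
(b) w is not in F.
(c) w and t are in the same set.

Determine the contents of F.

From (b): w ∉ F.
(c): t matches w: t ∉ F.
Only one set left: t ∈ J.
Only one set left: w ∈ J.
Suppose u ∉ F: no assignment then satisfies all the clues, so u ∈ F.

F = {u, v}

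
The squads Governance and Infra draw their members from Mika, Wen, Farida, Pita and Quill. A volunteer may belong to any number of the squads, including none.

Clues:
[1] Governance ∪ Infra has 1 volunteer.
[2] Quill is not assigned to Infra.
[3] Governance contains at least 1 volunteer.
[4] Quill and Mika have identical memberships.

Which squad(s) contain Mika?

From (2): Quill ∉ Infra.
(4): Mika matches Quill: Mika ∉ Infra.
Suppose Mika ∈ Governance: no assignment then satisfies all the clues, so Mika ∉ Governance.

Mika: none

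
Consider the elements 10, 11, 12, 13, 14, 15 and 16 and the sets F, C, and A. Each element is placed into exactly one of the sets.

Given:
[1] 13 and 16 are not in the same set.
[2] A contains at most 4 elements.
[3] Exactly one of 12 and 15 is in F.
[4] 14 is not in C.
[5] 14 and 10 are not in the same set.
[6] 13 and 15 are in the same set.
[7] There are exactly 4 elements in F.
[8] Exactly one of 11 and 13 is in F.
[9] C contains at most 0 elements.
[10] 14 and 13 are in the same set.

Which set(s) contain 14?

14: A

From (4): 14 ∉ C.
(9): C already has 0, so the rest are out.
Suppose 14 ∈ F: no assignment then satisfies all the clues, so 14 ∉ F.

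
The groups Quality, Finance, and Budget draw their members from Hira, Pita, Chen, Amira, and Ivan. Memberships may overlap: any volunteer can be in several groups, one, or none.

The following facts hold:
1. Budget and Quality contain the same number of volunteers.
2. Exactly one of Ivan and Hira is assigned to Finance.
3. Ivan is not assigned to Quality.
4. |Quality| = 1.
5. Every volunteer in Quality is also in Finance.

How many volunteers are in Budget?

1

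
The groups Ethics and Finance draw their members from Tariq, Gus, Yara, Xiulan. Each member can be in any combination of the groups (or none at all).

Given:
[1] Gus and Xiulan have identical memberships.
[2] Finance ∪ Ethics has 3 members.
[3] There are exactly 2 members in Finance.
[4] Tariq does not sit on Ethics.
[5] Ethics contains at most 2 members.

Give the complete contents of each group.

From (4): Tariq ∉ Ethics.
Suppose Tariq ∈ Finance: no assignment then satisfies all the clues, so Tariq ∉ Finance.

Ethics = {Yara}; Finance = {Gus, Xiulan}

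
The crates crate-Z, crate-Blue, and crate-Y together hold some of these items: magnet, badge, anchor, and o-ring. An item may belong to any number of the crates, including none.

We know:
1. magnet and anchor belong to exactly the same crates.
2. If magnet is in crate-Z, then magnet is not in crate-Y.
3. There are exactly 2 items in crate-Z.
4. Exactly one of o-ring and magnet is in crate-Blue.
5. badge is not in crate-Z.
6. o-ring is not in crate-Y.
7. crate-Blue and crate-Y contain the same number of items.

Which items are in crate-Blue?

crate-Blue = {o-ring}

From (5): badge ∉ crate-Z.
From (6): o-ring ∉ crate-Y.
Suppose magnet ∈ crate-Blue: no assignment then satisfies all the clues, so magnet ∉ crate-Blue.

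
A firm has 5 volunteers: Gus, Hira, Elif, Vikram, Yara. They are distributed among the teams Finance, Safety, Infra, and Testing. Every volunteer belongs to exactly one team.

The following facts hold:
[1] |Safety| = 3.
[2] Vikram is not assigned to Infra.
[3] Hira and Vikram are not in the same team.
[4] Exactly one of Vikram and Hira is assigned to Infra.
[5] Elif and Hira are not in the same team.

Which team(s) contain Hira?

Hira: Infra

From (2): Vikram ∉ Infra.
(4) (exactly one): Hira ∈ Infra.
(5): Elif ∉ Infra.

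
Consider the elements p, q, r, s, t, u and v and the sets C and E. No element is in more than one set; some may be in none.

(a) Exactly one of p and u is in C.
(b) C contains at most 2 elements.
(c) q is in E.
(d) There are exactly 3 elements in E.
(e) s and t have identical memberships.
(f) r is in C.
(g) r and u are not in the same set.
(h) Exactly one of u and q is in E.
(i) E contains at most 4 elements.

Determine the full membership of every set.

C = {p, r}; E = {q, s, t}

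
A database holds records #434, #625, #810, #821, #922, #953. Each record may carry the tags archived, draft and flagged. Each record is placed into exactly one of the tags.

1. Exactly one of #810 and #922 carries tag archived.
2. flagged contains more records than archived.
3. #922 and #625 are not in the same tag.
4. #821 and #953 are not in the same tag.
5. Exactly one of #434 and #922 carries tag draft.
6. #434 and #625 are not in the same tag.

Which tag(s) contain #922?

#922: archived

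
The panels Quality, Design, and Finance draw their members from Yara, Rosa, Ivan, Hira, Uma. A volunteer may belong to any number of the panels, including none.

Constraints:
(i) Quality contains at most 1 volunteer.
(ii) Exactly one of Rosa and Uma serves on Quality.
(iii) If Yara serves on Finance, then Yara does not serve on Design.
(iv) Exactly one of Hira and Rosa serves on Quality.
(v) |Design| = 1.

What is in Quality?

Quality = {Rosa}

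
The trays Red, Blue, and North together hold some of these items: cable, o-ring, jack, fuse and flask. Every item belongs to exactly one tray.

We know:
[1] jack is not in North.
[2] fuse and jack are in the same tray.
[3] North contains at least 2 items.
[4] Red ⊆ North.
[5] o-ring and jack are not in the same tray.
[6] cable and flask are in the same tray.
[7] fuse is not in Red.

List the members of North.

North = {cable, flask, o-ring}

From (1): jack ∉ North.
From (7): fuse ∉ Red.
(2): jack matches fuse: jack ∉ Red.
(2): fuse matches jack: fuse ∉ North.
Only one tray left: jack ∈ Blue.
Only one tray left: fuse ∈ Blue.
(5): o-ring ∉ Blue.
Suppose cable ∉ North: no assignment then satisfies all the clues, so cable ∈ North.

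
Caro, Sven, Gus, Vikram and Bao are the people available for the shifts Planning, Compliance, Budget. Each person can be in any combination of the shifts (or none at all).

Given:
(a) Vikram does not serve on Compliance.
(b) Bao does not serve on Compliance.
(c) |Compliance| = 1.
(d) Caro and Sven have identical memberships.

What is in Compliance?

Compliance = {Gus}

From (a): Vikram ∉ Compliance.
From (b): Bao ∉ Compliance.
Suppose Caro ∈ Compliance: no assignment then satisfies all the clues, so Caro ∉ Compliance.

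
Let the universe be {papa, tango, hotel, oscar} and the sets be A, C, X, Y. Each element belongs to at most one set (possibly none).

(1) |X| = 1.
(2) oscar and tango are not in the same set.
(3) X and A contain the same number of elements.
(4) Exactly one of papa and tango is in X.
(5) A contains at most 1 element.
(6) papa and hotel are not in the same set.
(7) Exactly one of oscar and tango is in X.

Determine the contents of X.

X = {tango}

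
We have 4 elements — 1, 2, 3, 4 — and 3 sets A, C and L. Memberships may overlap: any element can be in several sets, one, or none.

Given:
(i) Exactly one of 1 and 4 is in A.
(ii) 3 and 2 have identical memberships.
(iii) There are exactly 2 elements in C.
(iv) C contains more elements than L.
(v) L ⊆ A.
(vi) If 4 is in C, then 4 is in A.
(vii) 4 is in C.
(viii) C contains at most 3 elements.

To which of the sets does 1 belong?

1: C

From (vii): 4 ∈ C.
(vi): 4 ∈ A.
(i) (exactly one): 1 ∉ A.
(v) contrapositive: 1 ∉ L.
Suppose 1 ∉ C: no assignment then satisfies all the clues, so 1 ∈ C.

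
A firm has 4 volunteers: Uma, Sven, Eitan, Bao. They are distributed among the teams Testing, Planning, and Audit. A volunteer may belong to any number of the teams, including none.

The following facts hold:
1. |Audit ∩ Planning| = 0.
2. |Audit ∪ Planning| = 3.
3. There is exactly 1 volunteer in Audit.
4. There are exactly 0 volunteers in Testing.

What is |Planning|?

2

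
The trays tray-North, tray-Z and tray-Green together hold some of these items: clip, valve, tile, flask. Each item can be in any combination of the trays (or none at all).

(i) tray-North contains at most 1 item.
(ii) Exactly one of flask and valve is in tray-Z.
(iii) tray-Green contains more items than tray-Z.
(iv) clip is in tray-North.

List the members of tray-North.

From (iv): clip ∈ tray-North.
(i): tray-North already has 1, so the rest are out.

tray-North = {clip}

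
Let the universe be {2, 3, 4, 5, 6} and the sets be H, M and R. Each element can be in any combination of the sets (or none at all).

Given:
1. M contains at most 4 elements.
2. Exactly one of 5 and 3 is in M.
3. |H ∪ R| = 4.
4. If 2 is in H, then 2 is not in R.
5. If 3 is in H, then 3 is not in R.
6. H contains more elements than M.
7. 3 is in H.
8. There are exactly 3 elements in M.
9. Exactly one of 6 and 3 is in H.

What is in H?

H = {2, 3, 4, 5}

From (7): 3 ∈ H.
(5): 3 ∉ R.
(9) (exactly one): 6 ∉ H.
Suppose 2 ∉ H: no assignment then satisfies all the clues, so 2 ∈ H.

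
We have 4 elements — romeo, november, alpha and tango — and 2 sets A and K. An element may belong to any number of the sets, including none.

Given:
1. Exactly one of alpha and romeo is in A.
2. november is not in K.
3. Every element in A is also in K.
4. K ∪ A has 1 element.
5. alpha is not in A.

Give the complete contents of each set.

A = {romeo}; K = {romeo}

From (2): november ∉ K.
From (5): alpha ∉ A.
(1) (exactly one): romeo ∈ A.
(3) with romeo ∈ A: romeo ∈ K.
(3) contrapositive: november ∉ A.
Suppose alpha ∈ K: no assignment then satisfies all the clues, so alpha ∉ K.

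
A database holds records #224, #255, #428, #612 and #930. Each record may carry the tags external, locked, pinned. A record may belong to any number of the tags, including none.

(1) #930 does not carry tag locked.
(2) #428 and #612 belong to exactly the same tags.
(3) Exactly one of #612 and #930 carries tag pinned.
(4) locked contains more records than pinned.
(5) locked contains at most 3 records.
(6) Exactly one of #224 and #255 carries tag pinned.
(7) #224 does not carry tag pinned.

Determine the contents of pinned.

pinned = {#255, #930}

From (1): #930 ∉ locked.
From (7): #224 ∉ pinned.
(6) (exactly one): #255 ∈ pinned.
Suppose #428 ∈ pinned: no assignment then satisfies all the clues, so #428 ∉ pinned.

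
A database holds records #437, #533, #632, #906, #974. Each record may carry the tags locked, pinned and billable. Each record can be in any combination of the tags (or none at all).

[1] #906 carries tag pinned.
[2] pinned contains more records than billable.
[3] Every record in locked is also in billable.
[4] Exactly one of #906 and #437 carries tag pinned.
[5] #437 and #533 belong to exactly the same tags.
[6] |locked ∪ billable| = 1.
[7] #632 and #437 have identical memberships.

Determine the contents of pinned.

pinned = {#906, #974}

From (1): #906 ∈ pinned.
(4) (exactly one): #437 ∉ pinned.
(5): #533 matches #437: #533 ∉ pinned.
(7): #632 matches #437: #632 ∉ pinned.
Suppose #974 ∉ pinned: no assignment then satisfies all the clues, so #974 ∈ pinned.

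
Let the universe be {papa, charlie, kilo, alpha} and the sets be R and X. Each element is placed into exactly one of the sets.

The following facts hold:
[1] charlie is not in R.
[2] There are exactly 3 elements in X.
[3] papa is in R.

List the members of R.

R = {papa}

From (1): charlie ∉ R.
From (3): papa ∈ R.
(2): only 3 candidates remain for X, so all are in.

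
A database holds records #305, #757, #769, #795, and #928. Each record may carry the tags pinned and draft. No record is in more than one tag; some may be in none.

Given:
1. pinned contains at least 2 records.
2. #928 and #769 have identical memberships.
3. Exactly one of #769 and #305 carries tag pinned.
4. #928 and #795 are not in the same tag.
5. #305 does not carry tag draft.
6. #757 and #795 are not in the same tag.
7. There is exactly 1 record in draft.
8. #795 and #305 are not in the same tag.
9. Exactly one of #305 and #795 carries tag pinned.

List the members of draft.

draft = {#795}

From (5): #305 ∉ draft.
Suppose #757 ∈ draft: no assignment then satisfies all the clues, so #757 ∉ draft.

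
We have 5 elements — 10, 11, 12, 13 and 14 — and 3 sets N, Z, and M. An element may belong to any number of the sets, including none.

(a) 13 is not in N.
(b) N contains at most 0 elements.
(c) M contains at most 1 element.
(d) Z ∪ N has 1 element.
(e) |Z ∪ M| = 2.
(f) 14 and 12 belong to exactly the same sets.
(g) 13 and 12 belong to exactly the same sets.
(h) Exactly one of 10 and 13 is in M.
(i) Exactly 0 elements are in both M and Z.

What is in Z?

Z = {11}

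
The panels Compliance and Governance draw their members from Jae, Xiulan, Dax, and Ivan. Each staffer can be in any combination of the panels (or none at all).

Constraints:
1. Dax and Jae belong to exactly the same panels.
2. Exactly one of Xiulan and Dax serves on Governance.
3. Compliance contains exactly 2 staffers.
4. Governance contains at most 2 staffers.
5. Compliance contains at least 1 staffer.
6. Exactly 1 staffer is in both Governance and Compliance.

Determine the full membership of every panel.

Compliance = {Ivan, Xiulan}; Governance = {Xiulan}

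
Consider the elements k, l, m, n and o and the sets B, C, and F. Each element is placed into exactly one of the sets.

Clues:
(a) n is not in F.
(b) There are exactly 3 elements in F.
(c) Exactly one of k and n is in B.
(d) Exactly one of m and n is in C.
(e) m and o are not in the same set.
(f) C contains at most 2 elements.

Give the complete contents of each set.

B = {n}; C = {m}; F = {k, l, o}

From (a): n ∉ F.
Suppose k ∈ B: no assignment then satisfies all the clues, so k ∉ B.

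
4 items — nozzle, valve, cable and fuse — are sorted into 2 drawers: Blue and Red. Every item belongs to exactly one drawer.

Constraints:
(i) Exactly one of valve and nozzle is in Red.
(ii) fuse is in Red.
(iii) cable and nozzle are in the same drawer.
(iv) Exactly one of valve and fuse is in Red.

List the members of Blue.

Blue = {valve}

From (ii): fuse ∈ Red.
(iv) (exactly one): valve ∉ Red.
Only one drawer left: valve ∈ Blue.
(i) (exactly one): nozzle ∈ Red.
(iii): cable matches nozzle: cable ∉ Blue.
(iii): cable matches nozzle: cable ∈ Red.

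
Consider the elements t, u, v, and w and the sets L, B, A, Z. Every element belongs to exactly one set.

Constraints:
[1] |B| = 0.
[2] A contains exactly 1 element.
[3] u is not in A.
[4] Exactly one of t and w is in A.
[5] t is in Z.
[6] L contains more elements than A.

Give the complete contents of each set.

L = {u, v}; B = {}; A = {w}; Z = {t}

From (3): u ∉ A.
From (5): t ∈ Z.
(1): B already has 0, so the rest are out.
(4) (exactly one): w ∈ A.
(2): A already has 1, so the rest are out.
Suppose u ∉ L: no assignment then satisfies all the clues, so u ∈ L.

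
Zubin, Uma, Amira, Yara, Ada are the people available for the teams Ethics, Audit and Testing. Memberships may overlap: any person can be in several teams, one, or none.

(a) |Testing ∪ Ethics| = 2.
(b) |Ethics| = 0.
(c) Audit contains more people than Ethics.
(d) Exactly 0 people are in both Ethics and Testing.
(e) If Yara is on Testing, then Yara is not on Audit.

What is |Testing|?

2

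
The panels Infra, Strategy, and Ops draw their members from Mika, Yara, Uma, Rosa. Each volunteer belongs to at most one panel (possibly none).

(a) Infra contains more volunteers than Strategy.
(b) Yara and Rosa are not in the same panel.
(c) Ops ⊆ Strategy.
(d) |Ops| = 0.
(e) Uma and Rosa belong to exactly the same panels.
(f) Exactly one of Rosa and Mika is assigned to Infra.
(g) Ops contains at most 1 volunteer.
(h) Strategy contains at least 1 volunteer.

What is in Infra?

Infra = {Rosa, Uma}

(d): Ops already has 0, so the rest are out.
Suppose Mika ∈ Infra: no assignment then satisfies all the clues, so Mika ∉ Infra.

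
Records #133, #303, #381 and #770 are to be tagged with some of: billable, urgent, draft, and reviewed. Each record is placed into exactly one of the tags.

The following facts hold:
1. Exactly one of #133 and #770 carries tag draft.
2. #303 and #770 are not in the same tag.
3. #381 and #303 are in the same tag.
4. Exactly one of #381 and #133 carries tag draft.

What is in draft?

draft = {#133}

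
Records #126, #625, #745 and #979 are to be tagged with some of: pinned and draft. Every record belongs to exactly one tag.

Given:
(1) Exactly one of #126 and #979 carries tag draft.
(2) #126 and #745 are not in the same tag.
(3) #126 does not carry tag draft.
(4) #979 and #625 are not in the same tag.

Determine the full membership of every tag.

From (3): #126 ∉ draft.
(1) (exactly one): #979 ∈ draft.
(4): #625 ∉ draft.
Only one tag left: #126 ∈ pinned.
Only one tag left: #625 ∈ pinned.
(2): #745 ∉ pinned.
Only one tag left: #745 ∈ draft.

pinned = {#126, #625}; draft = {#745, #979}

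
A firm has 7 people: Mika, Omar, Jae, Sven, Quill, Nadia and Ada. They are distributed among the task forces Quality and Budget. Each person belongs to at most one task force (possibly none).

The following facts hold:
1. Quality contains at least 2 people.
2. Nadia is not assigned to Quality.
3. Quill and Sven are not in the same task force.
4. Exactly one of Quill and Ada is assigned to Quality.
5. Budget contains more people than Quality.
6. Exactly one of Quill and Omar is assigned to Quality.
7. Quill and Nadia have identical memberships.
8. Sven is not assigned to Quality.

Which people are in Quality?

Quality = {Ada, Omar}

From (2): Nadia ∉ Quality.
From (8): Sven ∉ Quality.
(7): Quill matches Nadia: Quill ∉ Quality.
(4) (exactly one): Ada ∈ Quality.
(6) (exactly one): Omar ∈ Quality.
Suppose Mika ∈ Quality: no assignment then satisfies all the clues, so Mika ∉ Quality.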